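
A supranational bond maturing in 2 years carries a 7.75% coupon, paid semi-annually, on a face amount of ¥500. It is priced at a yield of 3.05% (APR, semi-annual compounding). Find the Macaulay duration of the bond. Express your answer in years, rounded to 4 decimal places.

1.8960 years

Periodic yield y = 0.01525. Discount each cash flow and weight by its period:
  t   CF        PV=CF/(1+0.01525)^t    t·PV
  1       19.375        19.0840        19.0840
  2       19.375        18.7973        37.5946
  3       19.375        18.5150        55.5449
  4      519.375       488.8651     1,955.4605
  Σ                    545.2614     2,067.6839
Price P = Σ PV = 545.2614.
Macaulay duration = Σ(t·PV) / P = 2,067.6839 / 545.2614 = 3.79210 half-year periods.
In years: 3.79210 / 2 = 1.89605 years.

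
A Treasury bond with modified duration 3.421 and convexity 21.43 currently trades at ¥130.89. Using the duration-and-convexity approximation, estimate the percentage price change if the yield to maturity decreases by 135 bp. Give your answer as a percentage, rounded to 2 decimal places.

+4.81%

Duration effect: -D_mod·Δy = -3.421 × (-0.0135) = +0.0461835
Convexity effect: ½·C·(Δy)² = 0.5 × 21.43 × (-0.0135)² = +0.00195280875
ΔP/P ≈ +0.0461835 + 0.00195280875 = +0.04813630875
= +4.813630875%.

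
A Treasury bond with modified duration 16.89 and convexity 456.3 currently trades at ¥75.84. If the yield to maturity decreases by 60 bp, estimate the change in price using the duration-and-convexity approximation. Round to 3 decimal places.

+¥8.309

Duration effect: -D_mod·Δy = -16.89 × (-0.006) = +0.101340
Convexity effect: ½·C·(Δy)² = 0.5 × 456.3 × (-0.006)² = +0.0082134
ΔP/P ≈ +0.101340 + 0.0082134 = +0.1095534
ΔP ≈ 75.84 × (+0.1095534) = +8.308529856.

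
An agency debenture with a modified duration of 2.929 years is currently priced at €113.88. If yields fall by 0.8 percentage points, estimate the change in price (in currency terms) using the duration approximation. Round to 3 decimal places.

Duration approximation: ΔP/P ≈ -D_mod · Δy = -2.929 × (-0.008) = +0.023432.
ΔP ≈ 113.88 × (+0.023432) = +2.66843616.

+€2.668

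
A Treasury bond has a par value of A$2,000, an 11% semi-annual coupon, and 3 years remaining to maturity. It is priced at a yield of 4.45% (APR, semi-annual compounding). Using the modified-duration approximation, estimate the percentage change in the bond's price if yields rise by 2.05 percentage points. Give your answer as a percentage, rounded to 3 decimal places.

-5.351%

Periodic yield y = 0.02225. Modified duration first:
  t   CF        PV=CF/(1+0.02225)^t    t·PV
  1       110.00       107.6058       107.6058
  2       110.00       105.2637       210.5273
  3       110.00       102.9725       308.9176
  4       110.00       100.7312       402.9250
  5       110.00        98.5388       492.6938
  6     2,110.00     1,849.0120    11,094.0723
  Σ                  2,364.1240    12,616.7417
P = 2,364.1240; D_Mac = 5.33675 half-year periods = 2.66838 yrs; D_mod = 2.66838/(1+0.02225) = 2.61030 yrs.
ΔP/P ≈ -D_mod · Δy = -2.61030 × (+0.0205) = -0.053511 = -5.3511%.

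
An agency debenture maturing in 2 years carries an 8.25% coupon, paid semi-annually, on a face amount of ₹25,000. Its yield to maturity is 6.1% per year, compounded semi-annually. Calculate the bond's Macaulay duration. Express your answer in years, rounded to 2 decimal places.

Periodic yield y = 0.0305. Discount each cash flow and weight by its period:
  t   CF        PV=CF/(1+0.0305)^t    t·PV
  1     1,031.25     1,000.7278     1,000.7278
  2     1,031.25       971.1090     1,942.2180
  3     1,031.25       942.3668     2,827.1004
  4    26,031.25    23,083.5733    92,334.2934
  Σ                 25,997.7769    98,104.3395
Price P = Σ PV = 25,997.7769.
Macaulay duration = Σ(t·PV) / P = 98,104.3395 / 25,997.7769 = 3.77357 half-year periods.
In years: 3.77357 / 2 = 1.88678 years.

1.89 years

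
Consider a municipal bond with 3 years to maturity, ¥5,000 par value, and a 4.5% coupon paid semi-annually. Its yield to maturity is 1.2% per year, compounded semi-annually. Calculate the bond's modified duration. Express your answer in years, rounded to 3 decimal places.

2.831 years

Periodic yield y = 0.006. First find Macaulay duration:
  t   CF        PV=CF/(1+0.006)^t    t·PV
  1       112.50       111.8290       111.8290
  2       112.50       111.1621       222.3241
  3       112.50       110.4991       331.4972
  4       112.50       109.8400       439.3601
  5       112.50       109.1849       545.9245
  6     5,112.50     4,932.2540    29,593.5242
  Σ                  5,484.7691    31,244.4591
P = 5,484.7691; Macaulay duration = 31,244.4591 / 5,484.7691 = 5.69659 half-year periods = 2.84829 years.
Modified duration = D_Mac / (1 + y) = 2.84829 / 1.006 = 2.83131 years.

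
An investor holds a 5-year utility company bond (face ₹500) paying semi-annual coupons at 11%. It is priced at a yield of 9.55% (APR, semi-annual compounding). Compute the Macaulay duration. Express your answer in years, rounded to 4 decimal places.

4.0078 years

Periodic yield y = 0.04775. Discount each cash flow and weight by its period:
  t   CF        PV=CF/(1+0.04775)^t    t·PV
  1        27.50        26.2467        26.2467
  2        27.50        25.0506        50.1011
  3        27.50        23.9089        71.7267
  4        27.50        22.8193        91.2771
  5        27.50        21.7793       108.8966
  6        27.50        20.7868       124.7205
  7        27.50        19.8394       138.8760
  8        27.50        18.9353       151.4821
  9        27.50        18.0723       162.6508
  10      527.50       330.8611     3,308.6115
  Σ                    528.2997     4,234.5891
Price P = Σ PV = 528.2997.
Macaulay duration = Σ(t·PV) / P = 4,234.5891 / 528.2997 = 8.01551 half-year periods.
In years: 8.01551 / 2 = 4.00775 years.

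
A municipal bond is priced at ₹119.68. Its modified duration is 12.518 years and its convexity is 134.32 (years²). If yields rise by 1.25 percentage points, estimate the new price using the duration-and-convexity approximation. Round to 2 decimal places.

Duration effect: -D_mod·Δy = -12.518 × (+0.0125) = -0.156475
Convexity effect: ½·C·(Δy)² = 0.5 × 134.32 × (0.0125)² = +0.01049375
ΔP/P ≈ -0.156475 + 0.01049375 = -0.14598125
New price ≈ 119.68 × (1 - 0.14598125) = 102.208964.

₹102.21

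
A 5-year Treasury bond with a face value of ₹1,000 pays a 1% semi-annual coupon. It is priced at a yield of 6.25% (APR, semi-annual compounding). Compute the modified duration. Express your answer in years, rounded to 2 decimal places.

Periodic yield y = 0.03125. First find Macaulay duration:
  t   CF        PV=CF/(1+0.03125)^t    t·PV
  1         5.00         4.8485         4.8485
  2         5.00         4.7016         9.4031
  3         5.00         4.5591        13.6773
  4         5.00         4.4209        17.6837
  5         5.00         4.2870        21.4348
  6         5.00         4.1571        24.9424
  7         5.00         4.0311        28.2176
  8         5.00         3.9089        31.2715
  9         5.00         3.7905        34.1143
  10    1,005.00       738.7993     7,387.9925
  Σ                    777.5039     7,573.5857
P = 777.5039; Macaulay duration = 7,573.5857 / 777.5039 = 9.74090 half-year periods = 4.87045 years.
Modified duration = D_Mac / (1 + y) = 4.87045 / 1.03125 = 4.72286 years.

4.72 years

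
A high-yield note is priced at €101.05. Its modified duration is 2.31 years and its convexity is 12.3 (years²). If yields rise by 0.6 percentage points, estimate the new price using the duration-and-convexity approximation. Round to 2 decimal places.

€99.67

Duration effect: -D_mod·Δy = -2.31 × (+0.006) = -0.013860
Convexity effect: ½·C·(Δy)² = 0.5 × 12.3 × (0.006)² = +0.0002214
ΔP/P ≈ -0.013860 + 0.0002214 = -0.0136386
New price ≈ 101.05 × (1 - 0.0136386) = 99.67181947.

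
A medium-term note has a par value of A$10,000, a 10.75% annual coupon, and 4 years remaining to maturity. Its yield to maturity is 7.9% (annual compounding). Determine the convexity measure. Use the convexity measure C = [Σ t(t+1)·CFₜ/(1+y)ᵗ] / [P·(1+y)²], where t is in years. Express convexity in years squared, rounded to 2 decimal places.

With y = 0.079:
  t   CF        PV=CF/(1+0.079)^t    t·PV        t(t+1)·PV
  1     1,075.00       996.2929       996.2929       1,992.5857
  2     1,075.00       923.3483     1,846.6967       5,540.0901
  3     1,075.00       855.7445     2,567.2336      10,268.9343
  4    11,075.00     8,170.6754    32,682.7015     163,413.5075
  Σ                 10,946.0611    38,092.9246     181,215.1176
P = 10,946.0611.
Convexity = Σ t(t+1)·PV / [P·(1+y)²] = 181,215.1176 / (10,946.0611 × 1.164241) = 14.21981.

14.22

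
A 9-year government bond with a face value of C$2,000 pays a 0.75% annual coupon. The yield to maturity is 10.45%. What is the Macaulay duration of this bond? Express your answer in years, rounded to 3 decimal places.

Periodic yield y = 0.1045. Discount each cash flow and weight by its year:
  t   CF        PV=CF/(1+0.1045)^t    t·PV
  1        15.00        13.5808        13.5808
  2        15.00        12.2959        24.5918
  3        15.00        11.1325        33.3976
  4        15.00        10.0793        40.3170
  5        15.00         9.1256        45.6281
  6        15.00         8.2622        49.5733
  7        15.00         7.4805        52.3636
  8        15.00         6.7728        54.1821
  9     2,015.00       823.7275     7,413.5476
  Σ                    902.4571     7,727.1819
Price P = Σ PV = 902.4571.
Macaulay duration = Σ(t·PV) / P = 7,727.1819 / 902.4571 = 8.56238 years.

8.562 years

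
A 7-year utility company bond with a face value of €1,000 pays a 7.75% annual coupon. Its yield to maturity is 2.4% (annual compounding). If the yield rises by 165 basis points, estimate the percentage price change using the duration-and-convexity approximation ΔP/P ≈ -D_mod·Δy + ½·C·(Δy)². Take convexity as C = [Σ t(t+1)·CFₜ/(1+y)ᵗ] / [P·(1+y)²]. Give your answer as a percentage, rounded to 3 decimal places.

With y = 0.024:
  t   CF        PV=CF/(1+0.024)^t    t·PV        t(t+1)·PV
  1        77.50        75.6836        75.6836         151.3672
  2        77.50        73.9098       147.8195         443.4586
  3        77.50        72.1775       216.5325         866.1300
  4        77.50        70.4858       281.9434       1,409.7168
  5        77.50        68.8338       344.1691       2,065.0148
  6        77.50        67.2205       403.3232       2,823.2625
  7     1,077.50       912.6780     6,388.7460      51,109.9680
  Σ                  1,340.9891     7,858.2173      58,868.9178
P = 1,340.9891; D_Mac = 5.86002 yrs; D_mod = 5.72267 yrs; C = 41.86595.
Duration effect: -5.72267 × (+0.0165) = -0.094424
Convexity effect: 0.5 × 41.86595 × (0.0165)² = +0.0056990
ΔP/P ≈ -0.094424 + 0.0056990 = -0.088725 = -8.8725%.

-8.873%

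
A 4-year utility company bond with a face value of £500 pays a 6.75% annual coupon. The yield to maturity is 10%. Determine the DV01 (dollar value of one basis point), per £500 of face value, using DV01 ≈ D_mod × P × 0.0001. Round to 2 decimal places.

£0.15

Periodic yield y = 0.1.
  t   CF        PV=CF/(1+0.1)^t    t·PV
  1        33.75        30.6818        30.6818
  2        33.75        27.8926        55.7851
  3        33.75        25.3569        76.0706
  4       533.75       364.5584     1,458.2337
  Σ                    448.4897     1,620.7713
P = 448.4897; D_Mac = 3.61384 yrs; D_mod = 3.28531 yrs.
DV01 ≈ 3.28531 × 448.4897 × 0.0001 = 0.147343.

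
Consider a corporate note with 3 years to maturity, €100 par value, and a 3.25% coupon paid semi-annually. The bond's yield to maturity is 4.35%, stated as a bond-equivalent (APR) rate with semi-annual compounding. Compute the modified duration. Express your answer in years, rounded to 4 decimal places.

Periodic yield y = 0.02175. First find Macaulay duration:
  t   CF        PV=CF/(1+0.02175)^t    t·PV
  1        1.625         1.5904         1.5904
  2        1.625         1.5566         3.1131
  3        1.625         1.5234         4.5703
  4        1.625         1.4910         5.9640
  5        1.625         1.4593         7.2963
  6      101.625        89.3167       535.9002
  Σ                     96.9373       558.4342
P = 96.9373; Macaulay duration = 558.4342 / 96.9373 = 5.76078 half-year periods = 2.88039 years.
Modified duration = D_Mac / (1 + y) = 2.88039 / 1.02175 = 2.81907 years.

2.8191 years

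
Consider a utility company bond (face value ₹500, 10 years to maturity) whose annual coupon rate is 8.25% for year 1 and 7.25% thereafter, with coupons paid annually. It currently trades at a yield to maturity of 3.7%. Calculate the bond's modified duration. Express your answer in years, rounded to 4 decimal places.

Periodic yield y = 0.037. First find Macaulay duration:
  t   CF        PV=CF/(1+0.037)^t    t·PV
  1        41.25        39.7782        39.7782
  2        36.25        33.7094        67.4187
  3        36.25        32.5066        97.5198
  4        36.25        31.3468       125.3871
  5        36.25        30.2283       151.1417
  6        36.25        29.1498       174.8988
  7        36.25        28.1097       196.7681
  8        36.25        27.1068       216.8543
  9        36.25        26.1396       235.2565
  10      536.25       372.8891     3,728.8915
  Σ                    650.9644     5,033.9147
P = 650.9644; Macaulay duration = 5,033.9147 / 650.9644 = 7.73301 years.
Modified duration = D_Mac / (1 + y) = 7.73301 / 1.037 = 7.45710 years.

7.4571 years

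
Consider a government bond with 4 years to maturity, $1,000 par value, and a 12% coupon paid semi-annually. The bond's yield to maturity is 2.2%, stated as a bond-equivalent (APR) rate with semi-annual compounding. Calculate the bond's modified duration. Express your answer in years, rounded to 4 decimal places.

3.3709 years

Periodic yield y = 0.011. First find Macaulay duration:
  t   CF        PV=CF/(1+0.011)^t    t·PV
  1        60.00        59.3472        59.3472
  2        60.00        58.7015       117.4029
  3        60.00        58.0628       174.1883
  4        60.00        57.4310       229.7241
  5        60.00        56.8062       284.0308
  6        60.00        56.1881       337.1286
  7        60.00        55.5768       389.0373
  8     1,060.00       971.1730     7,769.3844
  Σ                  1,373.2865     9,360.2436
P = 1,373.2865; Macaulay duration = 9,360.2436 / 1,373.2865 = 6.81594 half-year periods = 3.40797 years.
Modified duration = D_Mac / (1 + y) = 3.40797 / 1.011 = 3.37089 years.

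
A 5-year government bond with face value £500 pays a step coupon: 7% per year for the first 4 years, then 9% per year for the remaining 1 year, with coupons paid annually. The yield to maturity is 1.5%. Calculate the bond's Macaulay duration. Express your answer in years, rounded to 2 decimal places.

Periodic yield y = 0.015. Discount each cash flow and weight by its year:
  t   CF        PV=CF/(1+0.015)^t    t·PV
  1        35.00        34.4828        34.4828
  2        35.00        33.9732        67.9463
  3        35.00        33.4711       100.4133
  4        35.00        32.9764       131.9058
  5       545.00       505.9019     2,529.5094
  Σ                    640.8053     2,864.2575
Price P = Σ PV = 640.8053.
Macaulay duration = Σ(t·PV) / P = 2,864.2575 / 640.8053 = 4.46978 years.

4.47 years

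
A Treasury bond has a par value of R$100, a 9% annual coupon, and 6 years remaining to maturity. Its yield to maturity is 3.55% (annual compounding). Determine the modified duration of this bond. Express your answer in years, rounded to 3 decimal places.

4.862 years

Periodic yield y = 0.0355. First find Macaulay duration:
  t   CF        PV=CF/(1+0.0355)^t    t·PV
  1         9.00         8.6915         8.6915
  2         9.00         8.3935        16.7870
  3         9.00         8.1057        24.3172
  4         9.00         7.8278        31.3114
  5         9.00         7.5595        37.7974
  6       109.00        88.4150       530.4899
  Σ                    128.9930       649.3943
P = 128.9930; Macaulay duration = 649.3943 / 128.9930 = 5.03434 years.
Modified duration = D_Mac / (1 + y) = 5.03434 / 1.0355 = 4.86175 years.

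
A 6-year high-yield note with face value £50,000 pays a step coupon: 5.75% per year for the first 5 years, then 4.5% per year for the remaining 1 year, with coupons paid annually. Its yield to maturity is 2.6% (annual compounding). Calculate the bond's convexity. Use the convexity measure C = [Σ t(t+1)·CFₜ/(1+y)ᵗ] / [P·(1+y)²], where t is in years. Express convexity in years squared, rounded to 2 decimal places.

33.72

With y = 0.026:
  t   CF        PV=CF/(1+0.026)^t    t·PV        t(t+1)·PV
  1     2,875.00     2,802.1442     2,802.1442       5,604.2885
  2     2,875.00     2,731.1347     5,462.2695      16,386.8085
  3     2,875.00     2,661.9247     7,985.7741      31,943.0964
  4     2,875.00     2,594.4685    10,377.8741      51,889.3704
  5     2,875.00     2,528.7218    12,643.6088      75,861.6527
  6    52,250.00    44,792.1728   268,753.0369   1,881,271.2585
  Σ                 58,110.5668   308,024.7077   2,062,956.4751
P = 58,110.5668.
Convexity = Σ t(t+1)·PV / [P·(1+y)²] = 2,062,956.4751 / (58,110.5668 × 1.052676) = 33.72409.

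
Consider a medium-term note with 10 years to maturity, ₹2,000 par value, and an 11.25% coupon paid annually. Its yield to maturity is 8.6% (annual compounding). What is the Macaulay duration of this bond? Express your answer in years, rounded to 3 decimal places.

Periodic yield y = 0.086. Discount each cash flow and weight by its year:
  t   CF        PV=CF/(1+0.086)^t    t·PV
  1       225.00       207.1823       207.1823
  2       225.00       190.7756       381.5512
  3       225.00       175.6682       527.0045
  4       225.00       161.7570       647.0282
  5       225.00       148.9476       744.7378
  6       225.00       137.1524       822.9147
  7       225.00       126.2914       884.0397
  8       225.00       116.2904       930.3233
  9       225.00       107.0814       963.7327
  10    2,225.00       975.0609     9,750.6095
  Σ                  2,346.2073    15,859.1239
Price P = Σ PV = 2,346.2073.
Macaulay duration = Σ(t·PV) / P = 15,859.1239 / 2,346.2073 = 6.75947 years.

6.759 years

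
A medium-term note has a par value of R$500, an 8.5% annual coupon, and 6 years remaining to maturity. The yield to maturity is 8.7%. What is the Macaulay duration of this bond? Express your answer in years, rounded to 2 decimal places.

4.94 years

Periodic yield y = 0.087. Discount each cash flow and weight by its year:
  t   CF        PV=CF/(1+0.087)^t    t·PV
  1        42.50        39.0984        39.0984
  2        42.50        35.9691        71.9382
  3        42.50        33.0903        99.2708
  4        42.50        30.4418       121.7673
  5        42.50        28.0054       140.0268
  6       542.50       328.8687     1,973.2119
  Σ                    495.4737     2,445.3135
Price P = Σ PV = 495.4737.
Macaulay duration = Σ(t·PV) / P = 2,445.3135 / 495.4737 = 4.93530 years.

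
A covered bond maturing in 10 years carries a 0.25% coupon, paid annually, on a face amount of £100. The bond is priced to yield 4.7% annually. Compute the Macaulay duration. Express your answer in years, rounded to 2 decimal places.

Periodic yield y = 0.047. Discount each cash flow and weight by its year:
  t   CF        PV=CF/(1+0.047)^t    t·PV
  1         0.25         0.2388         0.2388
  2         0.25         0.2281         0.4561
  3         0.25         0.2178         0.6535
  4         0.25         0.2080         0.8322
  5         0.25         0.1987         0.9935
  6         0.25         0.1898         1.1387
  7         0.25         0.1813         1.2689
  8         0.25         0.1731         1.3850
  9         0.25         0.1654         1.4882
  10      100.25        63.3312       633.3118
  Σ                     65.1321       641.7666
Price P = Σ PV = 65.1321.
Macaulay duration = Σ(t·PV) / P = 641.7666 / 65.1321 = 9.85331 years.

9.85 years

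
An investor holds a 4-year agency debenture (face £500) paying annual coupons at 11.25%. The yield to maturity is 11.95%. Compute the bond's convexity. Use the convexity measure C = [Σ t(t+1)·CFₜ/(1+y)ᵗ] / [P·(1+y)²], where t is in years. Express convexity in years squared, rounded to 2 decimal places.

12.94

With y = 0.1195:
  t   CF        PV=CF/(1+0.1195)^t    t·PV        t(t+1)·PV
  1        56.25        50.2456        50.2456         100.4913
  2        56.25        44.8822        89.7644         269.2933
  3        56.25        40.0913       120.2739         481.0957
  4       556.25       354.1389     1,416.5556       7,082.7780
  Σ                    489.3581     1,676.8396       7,933.6583
P = 489.3581.
Convexity = Σ t(t+1)·PV / [P·(1+y)²] = 7,933.6583 / (489.3581 × 1.253280) = 12.93596.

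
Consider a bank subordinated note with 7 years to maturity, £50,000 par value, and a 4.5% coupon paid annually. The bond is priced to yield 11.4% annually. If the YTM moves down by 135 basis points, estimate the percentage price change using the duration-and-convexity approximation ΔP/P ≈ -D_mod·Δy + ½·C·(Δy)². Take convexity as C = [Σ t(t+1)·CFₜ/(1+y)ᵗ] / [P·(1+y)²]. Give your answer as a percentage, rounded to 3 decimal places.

+7.533%

With y = 0.114:
  t   CF        PV=CF/(1+0.114)^t    t·PV        t(t+1)·PV
  1     2,250.00     2,019.7487     2,019.7487       4,039.4973
  2     2,250.00     1,813.0598     3,626.1197      10,878.3590
  3     2,250.00     1,627.5223     4,882.5669      19,530.2675
  4     2,250.00     1,460.9715     5,843.8861      29,219.4307
  5     2,250.00     1,311.4646     6,557.3229      39,343.9372
  6     2,250.00     1,177.2572     7,063.5435      49,444.8044
  7    52,250.00    24,540.8702   171,786.0916   1,374,288.7328
  Σ                 33,950.8944   201,779.2793   1,526,745.0290
P = 33,950.8944; D_Mac = 5.94327 yrs; D_mod = 5.33507 yrs; C = 36.23639.
Duration effect: -5.33507 × (-0.0135) = +0.072023
Convexity effect: 0.5 × 36.23639 × (-0.0135)² = +0.0033020
ΔP/P ≈ +0.072023 + 0.0033020 = +0.075325 = +7.5325%.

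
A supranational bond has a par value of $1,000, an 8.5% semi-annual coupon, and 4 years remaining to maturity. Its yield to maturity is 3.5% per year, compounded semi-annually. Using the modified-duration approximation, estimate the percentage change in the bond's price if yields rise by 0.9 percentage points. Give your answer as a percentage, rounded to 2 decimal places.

-3.12%

Periodic yield y = 0.0175. Modified duration first:
  t   CF        PV=CF/(1+0.0175)^t    t·PV
  1        42.50        41.7690        41.7690
  2        42.50        41.0507        82.1013
  3        42.50        40.3446       121.0339
  4        42.50        39.6507       158.6029
  5        42.50        38.9688       194.8439
  6        42.50        38.2986       229.7913
  7        42.50        37.6399       263.4790
  8     1,042.50       907.4041     7,259.2325
  Σ                  1,185.1263     8,350.8540
P = 1,185.1263; D_Mac = 7.04638 half-year periods = 3.52319 yrs; D_mod = 3.52319/(1+0.0175) = 3.46260 yrs.
ΔP/P ≈ -D_mod · Δy = -3.46260 × (+0.009) = -0.031163 = -3.1163%.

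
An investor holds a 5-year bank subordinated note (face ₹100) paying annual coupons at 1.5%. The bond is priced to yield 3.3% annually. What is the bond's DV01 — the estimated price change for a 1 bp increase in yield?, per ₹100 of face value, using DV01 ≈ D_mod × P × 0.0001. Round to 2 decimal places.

Periodic yield y = 0.033.
  t   CF        PV=CF/(1+0.033)^t    t·PV
  1         1.50         1.4521         1.4521
  2         1.50         1.4057         2.8114
  3         1.50         1.3608         4.0824
  4         1.50         1.3173         5.2693
  5       101.50        86.2908       431.4539
  Σ                     91.8267       445.0690
P = 91.8267; D_Mac = 4.84684 yrs; D_mod = 4.69200 yrs.
DV01 ≈ 4.69200 × 91.8267 × 0.0001 = 0.043085.

₹0.04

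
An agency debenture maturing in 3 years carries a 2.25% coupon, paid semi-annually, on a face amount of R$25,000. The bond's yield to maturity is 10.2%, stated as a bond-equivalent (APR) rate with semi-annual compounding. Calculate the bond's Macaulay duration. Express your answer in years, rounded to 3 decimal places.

Periodic yield y = 0.051. Discount each cash flow and weight by its period:
  t   CF        PV=CF/(1+0.051)^t    t·PV
  1       281.25       267.6023       267.6023
  2       281.25       254.6168       509.2337
  3       281.25       242.2615       726.7845
  4       281.25       230.5057       922.0228
  5       281.25       219.3204     1,096.6018
  6    25,281.25    18,757.8149   112,546.8897
  Σ                 19,972.1216   116,069.1347
Price P = Σ PV = 19,972.1216.
Macaulay duration = Σ(t·PV) / P = 116,069.1347 / 19,972.1216 = 5.81156 half-year periods.
In years: 5.81156 / 2 = 2.90578 years.

2.906 years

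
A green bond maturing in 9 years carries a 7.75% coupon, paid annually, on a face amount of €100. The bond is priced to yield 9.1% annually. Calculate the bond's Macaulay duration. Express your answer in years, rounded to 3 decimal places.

6.697 years

Periodic yield y = 0.091. Discount each cash flow and weight by its year:
  t   CF        PV=CF/(1+0.091)^t    t·PV
  1         7.75         7.1036         7.1036
  2         7.75         6.5111        13.0221
  3         7.75         5.9680        17.9039
  4         7.75         5.4702        21.8808
  5         7.75         5.0139        25.0696
  6         7.75         4.5957        27.5743
  7         7.75         4.2124        29.4867
  8         7.75         3.8610        30.8883
  9       107.75        49.2033       442.8300
  Σ                     91.9392       615.7594
Price P = Σ PV = 91.9392.
Macaulay duration = Σ(t·PV) / P = 615.7594 / 91.9392 = 6.69746 years.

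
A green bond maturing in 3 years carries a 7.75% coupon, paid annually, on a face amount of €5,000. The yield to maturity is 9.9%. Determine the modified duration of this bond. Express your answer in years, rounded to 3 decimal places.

Periodic yield y = 0.099. First find Macaulay duration:
  t   CF        PV=CF/(1+0.099)^t    t·PV
  1       387.50       352.5933       352.5933
  2       387.50       320.8310       641.6620
  3     5,387.50     4,058.7678    12,176.3034
  Σ                  4,732.1921    13,170.5587
P = 4,732.1921; Macaulay duration = 13,170.5587 / 4,732.1921 = 2.78318 years.
Modified duration = D_Mac / (1 + y) = 2.78318 / 1.099 = 2.53247 years.

2.532 years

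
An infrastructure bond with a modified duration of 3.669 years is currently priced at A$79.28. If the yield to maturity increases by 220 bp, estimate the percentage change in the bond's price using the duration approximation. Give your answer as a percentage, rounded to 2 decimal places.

-8.07%

Duration approximation: ΔP/P ≈ -D_mod · Δy = -3.669 × (+0.022) = -0.080718.
As a percentage: -8.0718%.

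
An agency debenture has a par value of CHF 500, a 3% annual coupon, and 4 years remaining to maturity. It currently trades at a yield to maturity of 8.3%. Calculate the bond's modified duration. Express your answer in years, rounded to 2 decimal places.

Periodic yield y = 0.083. First find Macaulay duration:
  t   CF        PV=CF/(1+0.083)^t    t·PV
  1        15.00        13.8504        13.8504
  2        15.00        12.7889        25.5779
  3        15.00        11.8088        35.4264
  4       515.00       374.3634     1,497.4537
  Σ                    412.8116     1,572.3084
P = 412.8116; Macaulay duration = 1,572.3084 / 412.8116 = 3.80878 years.
Modified duration = D_Mac / (1 + y) = 3.80878 / 1.083 = 3.51688 years.

3.52 years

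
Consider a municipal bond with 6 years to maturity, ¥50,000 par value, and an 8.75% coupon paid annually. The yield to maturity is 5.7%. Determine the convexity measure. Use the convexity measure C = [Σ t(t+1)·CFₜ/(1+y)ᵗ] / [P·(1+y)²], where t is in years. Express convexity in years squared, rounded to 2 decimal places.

With y = 0.057:
  t   CF        PV=CF/(1+0.057)^t    t·PV        t(t+1)·PV
  1     4,375.00     4,139.0728     4,139.0728       8,278.1457
  2     4,375.00     3,915.8684     7,831.7367      23,495.2101
  3     4,375.00     3,704.7004    11,114.1013      44,456.4051
  4     4,375.00     3,504.9200    14,019.6800      70,098.3998
  5     4,375.00     3,315.9129    16,579.5647      99,477.3885
  6    54,375.00    38,989.6508   233,937.9051   1,637,565.3357
  Σ                 57,570.1254   287,622.0606   1,883,370.8849
P = 57,570.1254.
Convexity = Σ t(t+1)·PV / [P·(1+y)²] = 1,883,370.8849 / (57,570.1254 × 1.117249) = 29.28119.

29.28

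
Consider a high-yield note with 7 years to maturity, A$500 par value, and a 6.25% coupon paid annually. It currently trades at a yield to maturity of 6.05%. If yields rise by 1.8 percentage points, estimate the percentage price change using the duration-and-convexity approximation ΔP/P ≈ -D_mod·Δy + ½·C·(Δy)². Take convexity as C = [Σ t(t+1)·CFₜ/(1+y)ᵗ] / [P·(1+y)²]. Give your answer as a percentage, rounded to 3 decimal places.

-9.353%

With y = 0.0605:
  t   CF        PV=CF/(1+0.0605)^t    t·PV        t(t+1)·PV
  1        31.25        29.4672        29.4672          58.9345
  2        31.25        27.7862        55.5723         166.7170
  3        31.25        26.2010        78.6030         314.4121
  4        31.25        24.7063        98.8251         494.1256
  5        31.25        23.2968       116.4841         698.9046
  6        31.25        21.9678       131.8066         922.6464
  7       531.25       352.1472     2,465.0304      19,720.2429
  Σ                    505.5725     2,975.7888      22,375.9830
P = 505.5725; D_Mac = 5.88598 yrs; D_mod = 5.55019 yrs; C = 39.35296.
Duration effect: -5.55019 × (+0.018) = -0.099903
Convexity effect: 0.5 × 39.35296 × (0.018)² = +0.0063752
ΔP/P ≈ -0.099903 + 0.0063752 = -0.093528 = -9.3528%.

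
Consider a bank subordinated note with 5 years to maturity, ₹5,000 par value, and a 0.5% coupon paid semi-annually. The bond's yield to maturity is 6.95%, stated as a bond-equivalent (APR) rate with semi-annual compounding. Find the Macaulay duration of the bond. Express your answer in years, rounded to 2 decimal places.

Periodic yield y = 0.03475. Discount each cash flow and weight by its period:
  t   CF        PV=CF/(1+0.03475)^t    t·PV
  1        12.50        12.0802        12.0802
  2        12.50        11.6745        23.3490
  3        12.50        11.2825        33.8474
  4        12.50        10.9036        43.6142
  5        12.50        10.5374        52.6869
  6        12.50        10.1835        61.1010
  7        12.50         9.8415        68.8906
  8        12.50         9.5110        76.0881
  9        12.50         9.1916        82.7244
  10    5,012.50     3,562.0502    35,620.5019
  Σ                  3,657.2560    36,074.8838
Price P = Σ PV = 3,657.2560.
Macaulay duration = Σ(t·PV) / P = 36,074.8838 / 3,657.2560 = 9.86392 half-year periods.
In years: 9.86392 / 2 = 4.93196 years.

4.93 years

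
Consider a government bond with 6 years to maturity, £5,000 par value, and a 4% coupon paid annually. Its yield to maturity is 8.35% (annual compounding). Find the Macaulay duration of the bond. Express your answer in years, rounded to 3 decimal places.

Periodic yield y = 0.0835. Discount each cash flow and weight by its year:
  t   CF        PV=CF/(1+0.0835)^t    t·PV
  1       200.00       184.5870       184.5870
  2       200.00       170.3618       340.7236
  3       200.00       157.2328       471.6985
  4       200.00       145.1157       580.4627
  5       200.00       133.9323       669.6616
  6     5,200.00     3,213.8814    19,283.2886
  Σ                  4,005.1110    21,530.4220
Price P = Σ PV = 4,005.1110.
Macaulay duration = Σ(t·PV) / P = 21,530.4220 / 4,005.1110 = 5.37574 years.

5.376 years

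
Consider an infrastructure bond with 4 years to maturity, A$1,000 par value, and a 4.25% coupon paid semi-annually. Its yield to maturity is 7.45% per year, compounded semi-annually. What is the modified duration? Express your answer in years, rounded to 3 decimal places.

Periodic yield y = 0.03725. First find Macaulay duration:
  t   CF        PV=CF/(1+0.03725)^t    t·PV
  1        21.25        20.4869        20.4869
  2        21.25        19.7511        39.5023
  3        21.25        19.0418        57.1255
  4        21.25        18.3580        73.4320
  5        21.25        17.6987        88.4936
  6        21.25        17.0631       102.3787
  7        21.25        16.4503       115.1524
  8     1,021.25       762.1922     6,097.5379
  Σ                    891.0422     6,594.1091
P = 891.0422; Macaulay duration = 6,594.1091 / 891.0422 = 7.40045 half-year periods = 3.70022 years.
Modified duration = D_Mac / (1 + y) = 3.70022 / 1.03725 = 3.56734 years.

3.567 years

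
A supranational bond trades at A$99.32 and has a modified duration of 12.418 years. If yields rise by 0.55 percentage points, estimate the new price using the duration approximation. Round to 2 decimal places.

A$92.54

Duration approximation: ΔP/P ≈ -D_mod · Δy = -12.418 × (+0.0055) = -0.068299.
New price ≈ 99.32 × (1 - 0.068299) = 92.53654332.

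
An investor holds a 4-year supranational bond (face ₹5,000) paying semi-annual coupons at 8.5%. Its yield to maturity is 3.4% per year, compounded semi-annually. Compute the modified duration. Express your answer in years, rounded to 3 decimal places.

Periodic yield y = 0.017. First find Macaulay duration:
  t   CF        PV=CF/(1+0.017)^t    t·PV
  1       212.50       208.9479       208.9479
  2       212.50       205.4551       410.9103
  3       212.50       202.0208       606.0624
  4       212.50       198.6438       794.5754
  5       212.50       195.3234       976.6168
  6       212.50       192.0584     1,152.3502
  7       212.50       188.8479     1,321.9356
  8     5,212.50     4,554.8958    36,439.1663
  Σ                  5,946.1931    41,910.5648
P = 5,946.1931; Macaulay duration = 41,910.5648 / 5,946.1931 = 7.04830 half-year periods = 3.52415 years.
Modified duration = D_Mac / (1 + y) = 3.52415 / 1.017 = 3.46524 years.

3.465 years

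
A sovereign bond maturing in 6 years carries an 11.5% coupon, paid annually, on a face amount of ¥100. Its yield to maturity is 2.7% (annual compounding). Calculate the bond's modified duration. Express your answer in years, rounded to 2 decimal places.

4.78 years

Periodic yield y = 0.027. First find Macaulay duration:
  t   CF        PV=CF/(1+0.027)^t    t·PV
  1        11.50        11.1977        11.1977
  2        11.50        10.9033        21.8065
  3        11.50        10.6166        31.8499
  4        11.50        10.3375        41.3501
  5        11.50        10.0657        50.3287
  6       111.50        95.0281       570.1688
  Σ                    148.1489       726.7016
P = 148.1489; Macaulay duration = 726.7016 / 148.1489 = 4.90521 years.
Modified duration = D_Mac / (1 + y) = 4.90521 / 1.027 = 4.77625 years.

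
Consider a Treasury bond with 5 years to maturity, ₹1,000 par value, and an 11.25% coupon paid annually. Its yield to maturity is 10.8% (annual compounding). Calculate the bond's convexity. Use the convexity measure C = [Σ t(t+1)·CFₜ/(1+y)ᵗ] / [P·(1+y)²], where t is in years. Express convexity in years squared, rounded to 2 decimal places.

18.61

With y = 0.108:
  t   CF        PV=CF/(1+0.108)^t    t·PV        t(t+1)·PV
  1       112.50       101.5343       101.5343         203.0686
  2       112.50        91.6375       183.2749         549.8247
  3       112.50        82.7053       248.1158         992.4634
  4       112.50        74.6438       298.5750       1,492.8751
  5     1,112.50       666.1948     3,330.9738      19,985.8430
  Σ                  1,016.7156     4,162.4739      23,224.0748
P = 1,016.7156.
Convexity = Σ t(t+1)·PV / [P·(1+y)²] = 23,224.0748 / (1,016.7156 × 1.227664) = 18.60627.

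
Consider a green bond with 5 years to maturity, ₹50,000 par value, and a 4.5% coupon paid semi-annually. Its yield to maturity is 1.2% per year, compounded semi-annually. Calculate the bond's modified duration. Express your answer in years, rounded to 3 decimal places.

Periodic yield y = 0.006. First find Macaulay duration:
  t   CF        PV=CF/(1+0.006)^t    t·PV
  1     1,125.00     1,118.2903     1,118.2903
  2     1,125.00     1,111.6205     2,223.2411
  3     1,125.00     1,104.9906     3,314.9718
  4     1,125.00     1,098.4002     4,393.6008
  5     1,125.00     1,091.8491     5,459.2455
  6     1,125.00     1,085.3371     6,512.0224
  7     1,125.00     1,078.8639     7,552.0472
  8     1,125.00     1,072.4293     8,579.4345
  9     1,125.00     1,066.0331     9,594.2980
  10   51,125.00    48,156.3446   481,563.4463
  Σ                 57,984.1587   530,310.5979
P = 57,984.1587; Macaulay duration = 530,310.5979 / 57,984.1587 = 9.14578 half-year periods = 4.57289 years.
Modified duration = D_Mac / (1 + y) = 4.57289 / 1.006 = 4.54562 years.

4.546 years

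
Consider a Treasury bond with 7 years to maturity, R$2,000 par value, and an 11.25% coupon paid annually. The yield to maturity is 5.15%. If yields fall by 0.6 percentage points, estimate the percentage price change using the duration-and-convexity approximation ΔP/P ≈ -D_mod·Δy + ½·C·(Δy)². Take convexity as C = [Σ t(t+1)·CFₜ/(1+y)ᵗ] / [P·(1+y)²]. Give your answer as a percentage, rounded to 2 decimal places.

With y = 0.0515:
  t   CF        PV=CF/(1+0.0515)^t    t·PV        t(t+1)·PV
  1       225.00       213.9800       213.9800         427.9601
  2       225.00       203.4998       406.9996       1,220.9987
  3       225.00       193.5328       580.5985       2,322.3942
  4       225.00       184.0541       736.2163       3,681.0813
  5       225.00       175.0395       875.1976       5,251.1858
  6       225.00       166.4665       998.7990       6,991.5931
  7     2,225.00     1,565.5433    10,958.8029      87,670.4232
  Σ                  2,702.1160    14,770.5940     107,565.6364
P = 2,702.1160; D_Mac = 5.46631 yrs; D_mod = 5.19858 yrs; C = 36.00402.
Duration effect: -5.19858 × (-0.006) = +0.031191
Convexity effect: 0.5 × 36.00402 × (-0.006)² = +0.0006481
ΔP/P ≈ +0.031191 + 0.0006481 = +0.031840 = +3.1840%.

+3.18%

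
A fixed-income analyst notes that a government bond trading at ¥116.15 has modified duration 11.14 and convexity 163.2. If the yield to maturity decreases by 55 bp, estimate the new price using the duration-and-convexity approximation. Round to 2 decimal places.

¥123.55

Duration effect: -D_mod·Δy = -11.14 × (-0.0055) = +0.061270
Convexity effect: ½·C·(Δy)² = 0.5 × 163.2 × (-0.0055)² = +0.0024684
ΔP/P ≈ +0.061270 + 0.0024684 = +0.0637384
New price ≈ 116.15 × (1 + 0.0637384) = 123.55321516.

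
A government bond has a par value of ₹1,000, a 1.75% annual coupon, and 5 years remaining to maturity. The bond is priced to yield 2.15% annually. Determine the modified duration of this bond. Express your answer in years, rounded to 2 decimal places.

4.73 years

Periodic yield y = 0.0215. First find Macaulay duration:
  t   CF        PV=CF/(1+0.0215)^t    t·PV
  1        17.50        17.1317        17.1317
  2        17.50        16.7711        33.5422
  3        17.50        16.4181        49.2543
  4        17.50        16.0725        64.2902
  5     1,017.50       914.8346     4,574.1728
  Σ                    981.2280     4,738.3911
P = 981.2280; Macaulay duration = 4,738.3911 / 981.2280 = 4.82904 years.
Modified duration = D_Mac / (1 + y) = 4.82904 / 1.0215 = 4.72740 years.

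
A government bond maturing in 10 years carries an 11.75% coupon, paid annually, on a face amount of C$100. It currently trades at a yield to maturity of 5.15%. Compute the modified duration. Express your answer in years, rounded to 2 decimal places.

6.72 years

Periodic yield y = 0.0515. First find Macaulay duration:
  t   CF        PV=CF/(1+0.0515)^t    t·PV
  1        11.75        11.1745        11.1745
  2        11.75        10.6272        21.2544
  3        11.75        10.1067        30.3201
  4        11.75         9.6117        38.4468
  5        11.75         9.1410        45.7048
  6        11.75         8.6933        52.1595
  7        11.75         8.2675        57.8723
  8        11.75         7.8626        62.9004
  9        11.75         7.4775        67.2972
  10      111.75        67.6324       676.3239
  Σ                    150.5942     1,063.4541
P = 150.5942; Macaulay duration = 1,063.4541 / 150.5942 = 7.06172 years.
Modified duration = D_Mac / (1 + y) = 7.06172 / 1.0515 = 6.71585 years.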